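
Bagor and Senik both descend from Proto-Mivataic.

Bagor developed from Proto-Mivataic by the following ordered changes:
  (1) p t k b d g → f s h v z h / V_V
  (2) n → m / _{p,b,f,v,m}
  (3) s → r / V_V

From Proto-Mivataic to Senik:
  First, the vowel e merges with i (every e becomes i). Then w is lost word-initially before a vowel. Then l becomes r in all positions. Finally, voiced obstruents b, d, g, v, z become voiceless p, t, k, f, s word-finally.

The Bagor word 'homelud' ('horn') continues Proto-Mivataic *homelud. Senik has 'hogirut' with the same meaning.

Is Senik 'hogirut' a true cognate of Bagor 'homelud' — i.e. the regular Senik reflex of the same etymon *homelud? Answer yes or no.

no

Derive the expected Senik reflex of *homelud:
Senik: *homelud > homilud > homirud > homirut  (by vowel merger, unconditioned shift, final devoicing)
The regular Senik reflex would be 'homirut', but the attested form is 'hogirut'. The correspondence is irregular, so they are not cognates (the Senik form has a different source).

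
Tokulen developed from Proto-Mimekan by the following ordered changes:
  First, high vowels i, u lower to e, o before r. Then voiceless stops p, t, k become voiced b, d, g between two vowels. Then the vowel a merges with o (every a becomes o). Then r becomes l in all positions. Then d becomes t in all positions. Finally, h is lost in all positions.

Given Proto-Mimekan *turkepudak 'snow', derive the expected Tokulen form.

Tokulen: *turkepudak > torkepudak > torkebudak > torkebudok > tolkebudok > tolkebutok  (by pre-rhotic lowering, intervocalic voicing, vowel merger, unconditioned shift, unconditioned shift)

tolkebutok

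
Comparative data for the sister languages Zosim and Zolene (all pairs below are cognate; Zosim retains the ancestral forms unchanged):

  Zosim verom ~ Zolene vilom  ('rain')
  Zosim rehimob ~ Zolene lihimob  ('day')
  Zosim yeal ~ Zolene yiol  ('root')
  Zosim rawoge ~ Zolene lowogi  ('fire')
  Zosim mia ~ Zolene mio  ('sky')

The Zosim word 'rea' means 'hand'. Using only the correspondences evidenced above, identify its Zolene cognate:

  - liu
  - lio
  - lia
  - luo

rehimob ~ lihimob — Zosim r corresponds to Zolene l word-initially before a front vowel.
yeal ~ yiol — Zosim e corresponds to Zolene i after a consonant, before a back vowel.
mia ~ mio — Zosim a corresponds to Zolene o word-finally.
Applying these to Zosim 'rea':
  rea → lea   (r→l word-initially before a front vowel)
  lea → lia   (e→i after a consonant, before a back vowel)
  lia → lio   (a→o word-finally)
So the Zolene cognate is 'lio'.

lio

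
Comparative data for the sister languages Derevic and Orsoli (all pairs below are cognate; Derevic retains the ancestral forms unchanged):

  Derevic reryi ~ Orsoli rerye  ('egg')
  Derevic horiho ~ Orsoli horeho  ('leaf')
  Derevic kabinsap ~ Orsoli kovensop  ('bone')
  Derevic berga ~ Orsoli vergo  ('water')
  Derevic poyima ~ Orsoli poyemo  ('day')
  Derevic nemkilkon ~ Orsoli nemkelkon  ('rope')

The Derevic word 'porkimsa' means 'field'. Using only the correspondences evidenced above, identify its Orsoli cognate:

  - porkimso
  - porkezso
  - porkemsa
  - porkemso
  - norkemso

poyima ~ poyemo — Derevic i corresponds to Orsoli e after a consonant, before a nasal.
berga ~ vergo, poyima ~ poyemo — Derevic a corresponds to Orsoli o word-finally.
Applying these to Derevic 'porkimsa':
  porkimsa → porkemsa   (i→e after a consonant, before a nasal)
  porkemsa → porkemso   (a→o word-finally)
So the Orsoli cognate is 'porkemso'.

porkemso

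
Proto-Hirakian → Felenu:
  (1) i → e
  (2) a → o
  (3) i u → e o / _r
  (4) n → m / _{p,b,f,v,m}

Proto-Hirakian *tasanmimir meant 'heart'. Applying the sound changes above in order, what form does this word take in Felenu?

Felenu: *tasanmimir
  tasanmimir → tasanmemer   [vowel merger]
  tasanmemer → tosonmemer   [vowel merger]
  tosonmemer (rule 3 does not apply)
  tosonmemer → tosommemer   [nasal place assimilation]
  giving Felenu tosommemer.

tosommemer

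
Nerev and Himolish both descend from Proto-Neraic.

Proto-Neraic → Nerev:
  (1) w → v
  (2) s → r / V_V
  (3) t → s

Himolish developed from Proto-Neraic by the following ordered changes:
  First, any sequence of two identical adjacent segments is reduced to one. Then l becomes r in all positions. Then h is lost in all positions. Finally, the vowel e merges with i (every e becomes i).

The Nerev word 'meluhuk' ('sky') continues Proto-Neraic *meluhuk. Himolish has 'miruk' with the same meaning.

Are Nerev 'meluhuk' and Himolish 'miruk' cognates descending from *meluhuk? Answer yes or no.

Derive the expected Himolish reflex of *meluhuk:
Himolish: *meluhuk > meruhuk > meruuk > miruuk  (by unconditioned shift, h-loss, vowel merger)
The regular Himolish reflex would be 'miruuk', but the attested form is 'miruk'. The correspondence is irregular, so they are not cognates (the Himolish form has a different source).

no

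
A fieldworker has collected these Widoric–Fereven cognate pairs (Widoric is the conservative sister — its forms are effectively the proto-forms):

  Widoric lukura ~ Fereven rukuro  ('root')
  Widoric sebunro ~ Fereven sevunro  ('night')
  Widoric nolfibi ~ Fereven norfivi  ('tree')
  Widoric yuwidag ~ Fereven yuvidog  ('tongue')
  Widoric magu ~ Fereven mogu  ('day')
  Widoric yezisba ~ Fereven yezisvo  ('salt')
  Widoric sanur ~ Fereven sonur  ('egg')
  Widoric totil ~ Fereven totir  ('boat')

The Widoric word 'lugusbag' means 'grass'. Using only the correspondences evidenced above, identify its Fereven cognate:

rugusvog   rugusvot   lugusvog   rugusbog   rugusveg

rugusvog

lukura ~ rukuro — Widoric l corresponds to Fereven r word-initially before a back vowel.
yezisba ~ yezisvo — Widoric b corresponds to Fereven v after a consonant, before a back vowel.
yuwidag ~ yuvidog, magu ~ mogu — Widoric a corresponds to Fereven o after a consonant, before a consonant other than r, m, n, p, b, f, v.
Applying these to Widoric 'lugusbag':
  lugusbag → rugusbag   (l→r word-initially before a back vowel)
  rugusbag → rugusvag   (b→v after a consonant, before a back vowel)
  rugusvag → rugusvog   (a→o after a consonant, before a consonant other than r, m, n, p, b, f, v)
So the Fereven cognate is 'rugusvog'.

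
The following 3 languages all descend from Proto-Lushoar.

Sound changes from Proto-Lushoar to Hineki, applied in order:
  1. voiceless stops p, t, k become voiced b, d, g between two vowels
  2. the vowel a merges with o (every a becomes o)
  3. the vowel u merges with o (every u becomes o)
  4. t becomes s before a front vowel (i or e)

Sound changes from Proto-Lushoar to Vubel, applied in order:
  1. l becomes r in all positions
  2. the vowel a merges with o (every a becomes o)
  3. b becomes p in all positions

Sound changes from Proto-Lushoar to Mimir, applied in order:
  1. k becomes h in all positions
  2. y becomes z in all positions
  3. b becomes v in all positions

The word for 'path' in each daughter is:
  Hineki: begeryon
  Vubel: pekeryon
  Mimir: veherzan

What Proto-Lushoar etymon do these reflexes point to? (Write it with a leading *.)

*bekeryan

Position 3: Hineki has g, Vubel has k, Mimir has h. Vubel preserves k here (none of its changes turn any other segment into k), so the proto-segment is *k.
Position 6: Hineki has y, Vubel has y, Mimir has z. Hineki preserves y here (none of its changes turn any other segment into y), so the proto-segment is *y.
Position 1: Hineki has b, Vubel has p, Mimir has v. Taking the neighbouring segments as reconstructed: Hineki b can only go back to *b; Vubel p could go back to *p or *b; Mimir v could go back to *b or *v — the one source consistent with every daughter is *b.
This points to *bekeryan. Verify forward in each daughter:
Hineki: *bekeryan
  bekeryan → begeryan   [intervocalic voicing]
  begeryan → begeryon   [vowel merger]
  begeryon (rule 3 does not apply)
  begeryon (rule 4 does not apply)
  giving Hineki begeryon.
Vubel: *bekeryan
  bekeryan (rule 1 does not apply)
  bekeryan → bekeryon   [vowel merger]
  bekeryon → pekeryon   [unconditioned shift]
  giving Vubel pekeryon.
Mimir: *bekeryan
  bekeryan → beheryan   [unconditioned shift]
  beheryan → beherzan   [unconditioned shift]
  beherzan → veherzan   [unconditioned shift]
  giving Mimir veherzan.
Only *bekeryan yields all of Hineki begeryon, Vubel pekeryon, Mimir veherzan.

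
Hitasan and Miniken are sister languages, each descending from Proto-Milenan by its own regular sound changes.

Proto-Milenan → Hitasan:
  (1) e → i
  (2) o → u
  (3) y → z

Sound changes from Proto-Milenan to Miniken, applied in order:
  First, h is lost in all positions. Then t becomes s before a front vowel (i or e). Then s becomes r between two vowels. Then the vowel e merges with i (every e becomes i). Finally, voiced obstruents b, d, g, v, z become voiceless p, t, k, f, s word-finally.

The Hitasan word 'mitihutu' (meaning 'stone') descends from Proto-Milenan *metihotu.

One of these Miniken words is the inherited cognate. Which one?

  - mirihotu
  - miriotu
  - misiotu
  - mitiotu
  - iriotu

Miniken: *metihotu
  metihotu → metiotu   [h-loss]
  metiotu → mesiotu   [palatalisation]
  mesiotu → meriotu   [rhotacism]
  meriotu → miriotu   [vowel merger]
  miriotu (rule 5 does not apply)
  giving Miniken miriotu.
Among the options, 'miriotu' alone shows every Miniken change applied in order.

miriotu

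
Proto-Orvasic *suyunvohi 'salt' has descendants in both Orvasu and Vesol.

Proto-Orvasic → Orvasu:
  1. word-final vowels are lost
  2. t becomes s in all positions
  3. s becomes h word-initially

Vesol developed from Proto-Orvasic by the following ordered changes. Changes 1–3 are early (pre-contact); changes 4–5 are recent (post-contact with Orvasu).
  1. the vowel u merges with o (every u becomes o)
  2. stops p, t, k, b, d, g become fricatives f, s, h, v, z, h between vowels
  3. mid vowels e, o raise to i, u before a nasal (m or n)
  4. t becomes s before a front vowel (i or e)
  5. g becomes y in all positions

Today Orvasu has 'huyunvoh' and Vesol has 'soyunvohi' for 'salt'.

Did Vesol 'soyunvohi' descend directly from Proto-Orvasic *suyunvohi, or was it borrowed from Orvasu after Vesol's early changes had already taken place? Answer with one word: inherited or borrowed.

If inherited, *suyunvohi would pass through all of Vesol's changes:
Vesol: start from *suyunvohi.
  rule 1 (vowel merger): suyunvohi → soyonvohi
  rule 2: no change — soyonvohi
  rule 3 (pre-nasal raising): soyonvohi → soyunvohi
  rule 4: no change — soyunvohi
  rule 5: no change — soyunvohi
  ⇒ Vesol soyunvohi
If borrowed from Orvasu 'huyunvoh' after the early changes, it would undergo only the recent ones:
  rule 4 (palatalisation): no change (huyunvoh)
  rule 5 (unconditioned shift): no change (huyunvoh)
  ⇒ as a loan: huyunvoh
Vesol 'soyunvohi' matches the inherited outcome exactly, so it is an inherited cognate, not a loan.

inherited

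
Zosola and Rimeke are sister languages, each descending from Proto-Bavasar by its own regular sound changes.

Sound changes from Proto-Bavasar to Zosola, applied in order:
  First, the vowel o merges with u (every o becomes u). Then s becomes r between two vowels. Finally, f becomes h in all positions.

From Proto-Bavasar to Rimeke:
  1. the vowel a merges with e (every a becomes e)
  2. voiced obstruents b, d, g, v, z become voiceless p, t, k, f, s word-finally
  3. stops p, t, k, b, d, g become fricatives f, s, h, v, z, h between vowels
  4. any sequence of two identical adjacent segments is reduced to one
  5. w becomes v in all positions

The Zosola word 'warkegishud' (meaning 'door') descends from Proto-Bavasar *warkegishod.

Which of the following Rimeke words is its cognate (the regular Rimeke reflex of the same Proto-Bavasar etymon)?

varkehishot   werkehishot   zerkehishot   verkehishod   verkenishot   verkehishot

Rimeke: start from *warkegishod.
  rule 1 (vowel merger): warkegishod → werkegishod
  rule 2 (final devoicing): werkegishod → werkegishot
  rule 3 (intervocalic lenition): werkegishot → werkehishot
  rule 4: no change — werkehishot
  rule 5 (unconditioned shift): werkehishot → verkehishot
  ⇒ Rimeke verkehishot

verkehishot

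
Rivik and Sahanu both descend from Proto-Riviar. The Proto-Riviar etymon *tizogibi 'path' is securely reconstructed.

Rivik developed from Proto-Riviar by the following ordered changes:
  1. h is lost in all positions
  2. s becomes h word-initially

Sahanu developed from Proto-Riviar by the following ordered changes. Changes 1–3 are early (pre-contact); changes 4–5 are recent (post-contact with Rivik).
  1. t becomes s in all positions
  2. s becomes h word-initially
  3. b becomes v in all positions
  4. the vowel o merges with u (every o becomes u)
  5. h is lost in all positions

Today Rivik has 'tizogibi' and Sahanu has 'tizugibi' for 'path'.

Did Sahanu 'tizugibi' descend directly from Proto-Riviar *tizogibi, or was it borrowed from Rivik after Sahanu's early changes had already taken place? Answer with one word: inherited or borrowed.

If inherited, *tizogibi would pass through all of Sahanu's changes:
Sahanu: *tizogibi > sizogibi > hizogibi > hizogivi > hizugivi > izugivi  (by unconditioned shift, debuccalisation, unconditioned shift, vowel merger, h-loss)
If borrowed from Rivik 'tizogibi' after the early changes, it would undergo only the recent ones:
  rule 4 (vowel merger): tizogibi → tizugibi
  rule 5 (h-loss): no change (tizugibi)
  ⇒ as a loan: tizugibi
Sahanu 'tizugibi' matches the loan outcome 'tizugibi', not the inherited 'izugivi' — it skipped the early Sahanu changes, so it was borrowed from Rivik.

borrowed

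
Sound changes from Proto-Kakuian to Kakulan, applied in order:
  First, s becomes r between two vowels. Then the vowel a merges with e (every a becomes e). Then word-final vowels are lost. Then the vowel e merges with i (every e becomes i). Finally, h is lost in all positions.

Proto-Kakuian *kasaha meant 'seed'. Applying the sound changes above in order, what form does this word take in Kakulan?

kiri

Kakulan: start from *kasaha.
  rule 1 (rhotacism): kasaha → karaha
  rule 2 (vowel merger): karaha → kerehe
  rule 3 (apocope): kerehe → kereh
  rule 4 (vowel merger): kereh → kirih
  rule 5 (h-loss): kirih → kiri
  ⇒ Kakulan kiri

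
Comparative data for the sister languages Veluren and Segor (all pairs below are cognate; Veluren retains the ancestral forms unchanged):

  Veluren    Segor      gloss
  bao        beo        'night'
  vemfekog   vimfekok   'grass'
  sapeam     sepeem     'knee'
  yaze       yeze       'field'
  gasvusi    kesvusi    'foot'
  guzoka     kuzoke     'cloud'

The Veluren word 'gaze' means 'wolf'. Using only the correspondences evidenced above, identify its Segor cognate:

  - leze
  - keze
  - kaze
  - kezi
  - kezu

keze

gasvusi ~ kesvusi — Veluren g corresponds to Segor k word-initially before a back vowel.
yaze ~ yeze, gasvusi ~ kesvusi — Veluren a corresponds to Segor e after a consonant, before a consonant other than r, m, n, p, b, f, v.
Applying these to Veluren 'gaze':
  gaze → kaze   (g→k word-initially before a back vowel)
  kaze → keze   (a→e after a consonant, before a consonant other than r, m, n, p, b, f, v)
So the Segor cognate is 'keze'.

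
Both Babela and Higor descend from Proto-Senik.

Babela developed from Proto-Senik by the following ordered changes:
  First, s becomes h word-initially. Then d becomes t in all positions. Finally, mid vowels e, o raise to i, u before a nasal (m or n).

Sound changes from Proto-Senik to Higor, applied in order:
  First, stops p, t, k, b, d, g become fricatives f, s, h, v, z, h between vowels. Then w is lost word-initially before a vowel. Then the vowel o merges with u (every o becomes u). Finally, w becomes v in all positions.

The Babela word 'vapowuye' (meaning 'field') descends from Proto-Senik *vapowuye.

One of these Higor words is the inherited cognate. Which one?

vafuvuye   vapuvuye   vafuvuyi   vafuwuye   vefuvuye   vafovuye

vafuvuye

Higor: start from *vapowuye.
  rule 1 (intervocalic lenition): vapowuye → vafowuye
  rule 2: no change — vafowuye
  rule 3 (vowel merger): vafowuye → vafuwuye
  rule 4 (unconditioned shift): vafuwuye → vafuvuye
  ⇒ Higor vafuvuye
Only 'vafuvuye' matches the regular Higor development of *vapowuye.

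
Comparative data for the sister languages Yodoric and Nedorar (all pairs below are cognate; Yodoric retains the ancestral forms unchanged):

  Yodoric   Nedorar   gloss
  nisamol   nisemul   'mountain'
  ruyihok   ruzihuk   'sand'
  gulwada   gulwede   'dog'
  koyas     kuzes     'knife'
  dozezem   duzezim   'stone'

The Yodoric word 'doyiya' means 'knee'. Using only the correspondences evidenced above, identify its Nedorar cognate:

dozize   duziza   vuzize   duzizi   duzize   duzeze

duzize

nisamol ~ nisemul, ruyihok ~ ruzihuk — Yodoric o corresponds to Nedorar u after a consonant, before a consonant other than r, m, n, p, b, f, v.
ruyihok ~ ruzihuk — Yodoric y corresponds to Nedorar z between vowels (before a front vowel).
koyas ~ kuzes — Yodoric y corresponds to Nedorar z between vowels (before a back vowel).
gulwada ~ gulwede — Yodoric a corresponds to Nedorar e word-finally.
Applying these to Yodoric 'doyiya':
  doyiya → duyiya   (o→u after a consonant, before a consonant other than r, m, n, p, b, f, v)
  duyiya → duziya   (y→z between vowels (before a front vowel))
  duziya → duziza   (y→z between vowels (before a back vowel))
  duziza → duzize   (a→e word-finally)
So the Nedorar cognate is 'duzize'.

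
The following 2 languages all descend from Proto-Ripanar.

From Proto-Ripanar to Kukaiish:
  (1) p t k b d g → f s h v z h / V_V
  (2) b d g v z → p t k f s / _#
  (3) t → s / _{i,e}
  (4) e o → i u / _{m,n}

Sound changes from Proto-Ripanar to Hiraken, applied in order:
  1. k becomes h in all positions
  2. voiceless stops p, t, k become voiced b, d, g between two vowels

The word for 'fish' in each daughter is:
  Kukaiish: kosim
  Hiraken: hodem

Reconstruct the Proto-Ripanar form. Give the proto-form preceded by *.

Position 4: Kukaiish has i, Hiraken has e. Hiraken preserves e here (none of its changes turn any other segment into e), so the proto-segment is *e.
Position 1: Kukaiish has k, Hiraken has h. Taking the neighbouring segments as reconstructed: Kukaiish k can only go back to *k; Hiraken h could go back to *k or *h — the one source consistent with every daughter is *k.
Position 3: Kukaiish has s, Hiraken has d. Taking the neighbouring segments as reconstructed: Kukaiish s could go back to *t or *s; Hiraken d could go back to *t or *d — the one source consistent with every daughter is *t.
The remaining positions agree across the daughters. Check the candidate against every language:
Kukaiish: *kotem > kosem > kosim  (by intervocalic lenition, pre-nasal raising)
Hiraken: start from *kotem.
  rule 1 (unconditioned shift): kotem → hotem
  rule 2 (intervocalic voicing): hotem → hodem
  ⇒ Hiraken hodem
*kotem is the unique common source.

*kotem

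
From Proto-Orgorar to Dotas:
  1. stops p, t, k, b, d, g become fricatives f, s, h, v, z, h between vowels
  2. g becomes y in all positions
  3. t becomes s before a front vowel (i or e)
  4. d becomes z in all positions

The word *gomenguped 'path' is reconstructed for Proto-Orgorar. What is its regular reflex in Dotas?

Dotas: *gomenguped
  gomenguped → gomengufed   [intervocalic lenition]
  gomengufed → yomenyufed   [unconditioned shift]
  yomenyufed (rule 3 does not apply)
  yomenyufed → yomenyufez   [unconditioned shift]
  giving Dotas yomenyufez.

yomenyufez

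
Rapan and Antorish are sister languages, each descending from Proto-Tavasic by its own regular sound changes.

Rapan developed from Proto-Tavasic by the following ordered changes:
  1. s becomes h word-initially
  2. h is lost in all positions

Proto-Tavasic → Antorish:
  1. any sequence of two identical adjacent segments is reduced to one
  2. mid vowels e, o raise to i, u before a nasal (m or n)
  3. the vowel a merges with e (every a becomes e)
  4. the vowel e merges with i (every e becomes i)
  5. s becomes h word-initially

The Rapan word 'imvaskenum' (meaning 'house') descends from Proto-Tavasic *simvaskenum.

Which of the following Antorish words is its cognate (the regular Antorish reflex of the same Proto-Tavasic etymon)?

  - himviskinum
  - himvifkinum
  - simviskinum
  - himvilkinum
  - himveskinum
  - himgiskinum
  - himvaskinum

himviskinum

Antorish: *simvaskenum
  simvaskenum (rule 1 does not apply)
  simvaskenum → simvaskinum   [pre-nasal raising]
  simvaskinum → simveskinum   [vowel merger]
  simveskinum → simviskinum   [vowel merger]
  simviskinum → himviskinum   [debuccalisation]
  giving Antorish himviskinum.
Among the options, 'himviskinum' alone shows every Antorish change applied in order.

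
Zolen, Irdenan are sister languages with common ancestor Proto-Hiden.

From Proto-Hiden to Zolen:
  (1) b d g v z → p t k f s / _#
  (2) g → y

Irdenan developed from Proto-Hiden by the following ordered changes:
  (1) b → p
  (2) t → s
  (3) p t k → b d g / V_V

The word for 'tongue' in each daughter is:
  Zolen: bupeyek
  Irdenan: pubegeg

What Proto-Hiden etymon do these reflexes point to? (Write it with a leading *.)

Position 5: Zolen has y, Irdenan has g. Taking the neighbouring segments as reconstructed: Zolen y could go back to *g or *y; Irdenan g could go back to *k or *g — the one source consistent with every daughter is *g.
Position 3: Zolen has p, Irdenan has b. Taking the neighbouring segments as reconstructed: Zolen p can only go back to *p; Irdenan b could go back to *p or *b — the one source consistent with every daughter is *p.
Verify the candidate proto-form against each daughter:
Zolen: start from *bupegeg.
  rule 1 (final devoicing): bupegeg → bupegek
  rule 2 (unconditioned shift): bupegek → bupeyek
  ⇒ Zolen bupeyek
Irdenan: start from *bupegeg.
  rule 1 (unconditioned shift): bupegeg → pupegeg
  rule 2: no change — pupegeg
  rule 3 (intervocalic voicing): pupegeg → pubegeg
  ⇒ Irdenan pubegeg
*bupegeg is the unique common source.

*bupegeg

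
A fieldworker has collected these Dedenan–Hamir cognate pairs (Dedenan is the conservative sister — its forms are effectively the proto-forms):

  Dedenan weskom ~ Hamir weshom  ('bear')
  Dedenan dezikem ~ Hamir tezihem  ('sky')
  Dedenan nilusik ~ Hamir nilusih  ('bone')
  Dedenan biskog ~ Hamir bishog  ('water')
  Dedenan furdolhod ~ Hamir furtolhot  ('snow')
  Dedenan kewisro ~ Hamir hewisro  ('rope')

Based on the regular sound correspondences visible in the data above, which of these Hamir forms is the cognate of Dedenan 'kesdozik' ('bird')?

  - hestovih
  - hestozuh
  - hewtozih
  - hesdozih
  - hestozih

hestozih

kewisro ~ hewisro — Dedenan k corresponds to Hamir h word-initially before a front vowel.
furdolhod ~ furtolhot — Dedenan d corresponds to Hamir t after a consonant, before a back vowel.
nilusik ~ nilusih — Dedenan k corresponds to Hamir h word-finally.
Applying these to Dedenan 'kesdozik':
  kesdozik → hesdozik   (k→h word-initially before a front vowel)
  hesdozik → hestozik   (d→t after a consonant, before a back vowel)
  hestozik → hestozih   (k→h word-finally)
So the Hamir cognate is 'hestozih'.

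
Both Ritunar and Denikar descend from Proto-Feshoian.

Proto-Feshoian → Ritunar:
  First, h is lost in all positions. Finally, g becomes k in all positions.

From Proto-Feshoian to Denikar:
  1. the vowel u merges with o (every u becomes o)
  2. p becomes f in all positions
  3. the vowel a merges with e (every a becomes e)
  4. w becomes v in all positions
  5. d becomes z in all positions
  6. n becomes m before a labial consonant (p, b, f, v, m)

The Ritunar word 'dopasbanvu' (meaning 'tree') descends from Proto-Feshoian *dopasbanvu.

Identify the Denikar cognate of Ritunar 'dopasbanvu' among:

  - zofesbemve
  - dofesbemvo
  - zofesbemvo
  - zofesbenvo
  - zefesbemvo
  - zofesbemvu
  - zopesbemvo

zofesbemvo

Denikar: *dopasbanvu > dopasbanvo > dofasbanvo > dofesbenvo > zofesbenvo > zofesbemvo  (by vowel merger, unconditioned shift, vowel merger, unconditioned shift, nasal place assimilation)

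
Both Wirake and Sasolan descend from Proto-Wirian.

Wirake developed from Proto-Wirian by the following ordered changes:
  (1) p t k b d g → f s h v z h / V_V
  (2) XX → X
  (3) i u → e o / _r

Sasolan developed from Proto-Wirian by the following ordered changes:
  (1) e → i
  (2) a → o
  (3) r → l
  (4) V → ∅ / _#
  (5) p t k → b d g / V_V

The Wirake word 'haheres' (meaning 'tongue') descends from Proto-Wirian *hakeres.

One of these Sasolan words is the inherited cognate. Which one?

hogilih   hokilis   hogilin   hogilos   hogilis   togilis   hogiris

hogilis

Sasolan: start from *hakeres.
  rule 1 (vowel merger): hakeres → hakiris
  rule 2 (vowel merger): hakiris → hokiris
  rule 3 (unconditioned shift): hokiris → hokilis
  rule 4: no change — hokilis
  rule 5 (intervocalic voicing): hokilis → hogilis
  ⇒ Sasolan hogilis
Only 'hogilis' matches the regular Sasolan development of *hakeres.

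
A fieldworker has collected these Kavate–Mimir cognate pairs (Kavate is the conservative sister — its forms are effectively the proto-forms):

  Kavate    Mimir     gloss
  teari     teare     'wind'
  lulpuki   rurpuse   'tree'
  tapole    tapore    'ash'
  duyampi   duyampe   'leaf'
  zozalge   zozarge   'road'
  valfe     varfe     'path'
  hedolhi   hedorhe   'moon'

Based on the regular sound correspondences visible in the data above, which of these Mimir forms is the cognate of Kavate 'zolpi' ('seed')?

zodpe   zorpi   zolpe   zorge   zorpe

zorpe

lulpuki ~ rurpuse — Kavate l corresponds to Mimir r after a vowel, before a labial obstruent.
teari ~ teare, lulpuki ~ rurpuse — Kavate i corresponds to Mimir e word-finally.
Applying these to Kavate 'zolpi':
  zolpi → zorpi   (l→r after a vowel, before a labial obstruent)
  zorpi → zorpe   (i→e word-finally)
So the Mimir cognate is 'zorpe'.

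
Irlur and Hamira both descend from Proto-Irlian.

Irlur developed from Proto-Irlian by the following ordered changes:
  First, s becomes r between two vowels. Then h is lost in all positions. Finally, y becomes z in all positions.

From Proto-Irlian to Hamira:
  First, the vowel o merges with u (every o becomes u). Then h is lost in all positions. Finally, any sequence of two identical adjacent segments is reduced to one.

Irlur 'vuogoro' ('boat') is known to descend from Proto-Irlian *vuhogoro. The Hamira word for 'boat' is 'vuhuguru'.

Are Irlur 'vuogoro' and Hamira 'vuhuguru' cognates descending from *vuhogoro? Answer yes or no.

Derive the expected Hamira reflex of *vuhogoro:
Hamira: *vuhogoro > vuhuguru > vuuguru > vuguru  (by vowel merger, h-loss, degemination)
The regular Hamira reflex would be 'vuguru', but the attested form is 'vuhuguru'. The correspondence is irregular, so they are not cognates (the Hamira form has a different source).

no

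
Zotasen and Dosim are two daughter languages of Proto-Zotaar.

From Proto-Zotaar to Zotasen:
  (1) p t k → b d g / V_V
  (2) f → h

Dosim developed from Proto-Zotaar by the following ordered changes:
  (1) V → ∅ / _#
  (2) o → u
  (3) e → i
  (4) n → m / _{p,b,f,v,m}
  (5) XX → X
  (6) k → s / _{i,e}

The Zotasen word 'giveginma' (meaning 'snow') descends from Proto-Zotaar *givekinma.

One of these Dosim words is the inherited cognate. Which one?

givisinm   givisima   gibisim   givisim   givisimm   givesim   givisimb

givisim

Dosim: start from *givekinma.
  rule 1 (apocope): givekinma → givekinm
  rule 2: no change — givekinm
  rule 3 (vowel merger): givekinm → givikinm
  rule 4 (nasal place assimilation): givikinm → givikimm
  rule 5 (degemination): givikimm → givikim
  rule 6 (palatalisation): givikim → givisim
  ⇒ Dosim givisim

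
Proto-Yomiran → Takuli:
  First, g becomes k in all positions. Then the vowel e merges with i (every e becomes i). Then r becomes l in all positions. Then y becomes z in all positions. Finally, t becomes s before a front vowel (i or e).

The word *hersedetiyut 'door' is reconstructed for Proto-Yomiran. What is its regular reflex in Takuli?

Takuli: *hersedetiyut > hirsiditiyut > hilsiditiyut > hilsiditizut > hilsidisizut  (by vowel merger, unconditioned shift, unconditioned shift, palatalisation)

hilsidisizut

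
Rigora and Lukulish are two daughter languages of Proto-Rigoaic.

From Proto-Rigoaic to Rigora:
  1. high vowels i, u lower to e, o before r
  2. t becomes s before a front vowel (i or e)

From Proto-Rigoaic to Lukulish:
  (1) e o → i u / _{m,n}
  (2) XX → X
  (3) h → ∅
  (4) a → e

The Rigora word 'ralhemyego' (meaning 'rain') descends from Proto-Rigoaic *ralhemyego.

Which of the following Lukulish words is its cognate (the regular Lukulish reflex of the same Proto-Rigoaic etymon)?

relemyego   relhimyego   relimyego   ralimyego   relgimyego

Lukulish: *ralhemyego
  ralhemyego → ralhimyego   [pre-nasal raising]
  ralhimyego (rule 2 does not apply)
  ralhimyego → ralimyego   [h-loss]
  ralimyego → relimyego   [vowel merger]
  giving Lukulish relimyego.
Only 'relimyego' matches the regular Lukulish development of *ralhemyego.

relimyego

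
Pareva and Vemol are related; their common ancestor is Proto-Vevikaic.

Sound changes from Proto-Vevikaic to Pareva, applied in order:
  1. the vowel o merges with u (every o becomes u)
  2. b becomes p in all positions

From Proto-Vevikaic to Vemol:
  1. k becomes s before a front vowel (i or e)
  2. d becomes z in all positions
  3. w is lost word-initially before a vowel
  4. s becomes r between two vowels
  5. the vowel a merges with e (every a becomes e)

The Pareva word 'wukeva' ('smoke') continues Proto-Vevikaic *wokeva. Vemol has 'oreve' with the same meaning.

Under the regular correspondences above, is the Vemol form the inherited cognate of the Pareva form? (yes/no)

yes

Derive the expected Vemol reflex of *wokeva:
Vemol: *wokeva
  wokeva → woseva   [palatalisation]
  woseva (rule 2 does not apply)
  woseva → oseva   [glide loss]
  oseva → oreva   [rhotacism]
  oreva → oreve   [vowel merger]
  giving Vemol oreve.
Vemol 'oreve' matches the regular reflex exactly, so the pair is cognate.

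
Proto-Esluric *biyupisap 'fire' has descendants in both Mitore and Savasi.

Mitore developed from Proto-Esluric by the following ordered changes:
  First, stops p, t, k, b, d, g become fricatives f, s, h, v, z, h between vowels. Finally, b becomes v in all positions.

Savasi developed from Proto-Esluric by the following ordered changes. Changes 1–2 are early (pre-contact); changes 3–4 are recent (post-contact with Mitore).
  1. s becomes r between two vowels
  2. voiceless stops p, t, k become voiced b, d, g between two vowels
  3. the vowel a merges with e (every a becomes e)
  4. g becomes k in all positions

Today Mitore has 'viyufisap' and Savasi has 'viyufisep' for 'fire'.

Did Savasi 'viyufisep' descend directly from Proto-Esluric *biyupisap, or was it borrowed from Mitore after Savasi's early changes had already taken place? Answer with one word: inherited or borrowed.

If inherited, *biyupisap would pass through all of Savasi's changes:
Savasi: *biyupisap > biyupirap > biyubirap > biyubirep  (by rhotacism, intervocalic voicing, vowel merger)
If borrowed from Mitore 'viyufisap' after the early changes, it would undergo only the recent ones:
  rule 3 (vowel merger): viyufisap → viyufisep
  rule 4 (unconditioned shift): no change (viyufisep)
  ⇒ as a loan: viyufisep
Savasi 'viyufisep' matches the loan outcome 'viyufisep', not the inherited 'biyubirep' — it skipped the early Savasi changes, so it was borrowed from Mitore.

borrowed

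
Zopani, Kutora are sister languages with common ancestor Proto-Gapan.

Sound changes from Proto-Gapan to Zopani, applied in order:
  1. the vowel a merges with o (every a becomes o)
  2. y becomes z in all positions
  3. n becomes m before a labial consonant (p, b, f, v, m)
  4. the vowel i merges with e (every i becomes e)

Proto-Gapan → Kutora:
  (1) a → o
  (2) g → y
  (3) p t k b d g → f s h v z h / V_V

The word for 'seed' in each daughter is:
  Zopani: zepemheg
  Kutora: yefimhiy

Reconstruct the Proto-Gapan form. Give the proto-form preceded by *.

*yepimhig

Position 3: Zopani has p, Kutora has f. Zopani preserves p here (none of its changes turn any other segment into p), so the proto-segment is *p.
Position 1: Zopani has z, Kutora has y. Taking the neighbouring segments as reconstructed: Zopani z could go back to *z or *y; Kutora y could go back to *g or *y — the one source consistent with every daughter is *y.
Position 8: Zopani has g, Kutora has y. Zopani preserves g here (none of its changes turn any other segment into g), so the proto-segment is *g.
Verify the candidate proto-form against each daughter:
Zopani: *yepimhig
  yepimhig (rule 1 does not apply)
  yepimhig → zepimhig   [unconditioned shift]
  zepimhig (rule 3 does not apply)
  zepimhig → zepemheg   [vowel merger]
  giving Zopani zepemheg.
Kutora: *yepimhig > yepimhiy > yefimhiy  (by unconditioned shift, intervocalic lenition)
No other proto-form is consistent with every reflex, so the reconstruction is *yepimhig.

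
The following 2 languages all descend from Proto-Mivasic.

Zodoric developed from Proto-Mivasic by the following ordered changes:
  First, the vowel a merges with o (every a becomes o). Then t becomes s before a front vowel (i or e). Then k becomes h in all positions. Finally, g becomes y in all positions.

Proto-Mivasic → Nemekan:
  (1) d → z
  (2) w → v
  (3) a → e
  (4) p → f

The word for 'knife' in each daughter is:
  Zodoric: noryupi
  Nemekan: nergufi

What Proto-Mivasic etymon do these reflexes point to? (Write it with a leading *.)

*nargupi

Position 6: Zodoric has p, Nemekan has f. Zodoric preserves p here (none of its changes turn any other segment into p), so the proto-segment is *p.
Position 4: Zodoric has y, Nemekan has g. Nemekan preserves g here (none of its changes turn any other segment into g), so the proto-segment is *g.
Position 2: Zodoric has o, Nemekan has e. Taking the neighbouring segments as reconstructed: Zodoric o could go back to *a or *o; Nemekan e could go back to *a or *e — the one source consistent with every daughter is *a.
The remaining positions agree across the daughters. Check the candidate against every language:
Zodoric: *nargupi
  nargupi → norgupi   [vowel merger]
  norgupi (rule 2 does not apply)
  norgupi (rule 3 does not apply)
  norgupi → noryupi   [unconditioned shift]
  giving Zodoric noryupi.
Nemekan: *nargupi > nergupi > nergufi  (by vowel merger, unconditioned shift)
*nargupi is the unique common source.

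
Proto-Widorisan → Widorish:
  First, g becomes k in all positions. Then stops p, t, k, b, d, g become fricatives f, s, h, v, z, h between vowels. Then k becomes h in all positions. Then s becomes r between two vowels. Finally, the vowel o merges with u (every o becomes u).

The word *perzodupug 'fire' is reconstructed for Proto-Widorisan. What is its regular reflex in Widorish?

Widorish: *perzodupug
  perzodupug → perzodupuk   [unconditioned shift]
  perzodupuk → perzozufuk   [intervocalic lenition]
  perzozufuk → perzozufuh   [unconditioned shift]
  perzozufuh (rule 4 does not apply)
  perzozufuh → perzuzufuh   [vowel merger]
  giving Widorish perzuzufuh.

perzuzufuh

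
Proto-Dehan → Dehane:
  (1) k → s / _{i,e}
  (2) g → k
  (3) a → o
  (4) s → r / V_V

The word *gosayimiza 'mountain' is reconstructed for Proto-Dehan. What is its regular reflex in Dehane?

koroyimizo

Dehane: start from *gosayimiza.
  rule 1: no change — gosayimiza
  rule 2 (unconditioned shift): gosayimiza → kosayimiza
  rule 3 (vowel merger): kosayimiza → kosoyimizo
  rule 4 (rhotacism): kosoyimizo → koroyimizo
  ⇒ Dehane koroyimizo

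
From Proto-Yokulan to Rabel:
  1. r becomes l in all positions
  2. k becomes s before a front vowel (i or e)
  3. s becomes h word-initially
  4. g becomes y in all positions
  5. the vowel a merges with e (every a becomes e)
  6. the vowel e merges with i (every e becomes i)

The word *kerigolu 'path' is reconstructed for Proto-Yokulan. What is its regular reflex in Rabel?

hiliyolu

Rabel: start from *kerigolu.
  rule 1 (unconditioned shift): kerigolu → keligolu
  rule 2 (palatalisation): keligolu → seligolu
  rule 3 (debuccalisation): seligolu → heligolu
  rule 4 (unconditioned shift): heligolu → heliyolu
  rule 5: no change — heliyolu
  rule 6 (vowel merger): heliyolu → hiliyolu
  ⇒ Rabel hiliyolu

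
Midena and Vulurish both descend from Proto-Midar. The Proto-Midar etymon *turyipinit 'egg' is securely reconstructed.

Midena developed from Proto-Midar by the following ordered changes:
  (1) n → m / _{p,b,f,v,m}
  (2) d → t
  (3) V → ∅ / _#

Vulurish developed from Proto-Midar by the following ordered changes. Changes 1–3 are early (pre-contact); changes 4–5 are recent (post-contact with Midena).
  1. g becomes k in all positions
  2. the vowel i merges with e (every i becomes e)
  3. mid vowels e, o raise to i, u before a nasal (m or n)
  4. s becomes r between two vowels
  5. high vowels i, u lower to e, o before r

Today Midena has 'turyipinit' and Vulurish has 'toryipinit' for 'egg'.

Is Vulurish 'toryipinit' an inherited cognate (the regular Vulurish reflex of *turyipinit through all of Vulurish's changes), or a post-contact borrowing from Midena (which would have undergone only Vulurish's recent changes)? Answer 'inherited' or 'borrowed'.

borrowed

If inherited, *turyipinit would pass through all of Vulurish's changes:
Vulurish: *turyipinit
  turyipinit (rule 1 does not apply)
  turyipinit → turyepenet   [vowel merger]
  turyepenet → turyepinet   [pre-nasal raising]
  turyepinet (rule 4 does not apply)
  turyepinet → toryepinet   [pre-rhotic lowering]
  giving Vulurish toryepinet.
If borrowed from Midena 'turyipinit' after the early changes, it would undergo only the recent ones:
  rule 4 (rhotacism): no change (turyipinit)
  rule 5 (pre-rhotic lowering): turyipinit → toryipinit
  ⇒ as a loan: toryipinit
Vulurish 'toryipinit' matches the loan outcome 'toryipinit', not the inherited 'toryepinet' — it skipped the early Vulurish changes, so it was borrowed from Midena.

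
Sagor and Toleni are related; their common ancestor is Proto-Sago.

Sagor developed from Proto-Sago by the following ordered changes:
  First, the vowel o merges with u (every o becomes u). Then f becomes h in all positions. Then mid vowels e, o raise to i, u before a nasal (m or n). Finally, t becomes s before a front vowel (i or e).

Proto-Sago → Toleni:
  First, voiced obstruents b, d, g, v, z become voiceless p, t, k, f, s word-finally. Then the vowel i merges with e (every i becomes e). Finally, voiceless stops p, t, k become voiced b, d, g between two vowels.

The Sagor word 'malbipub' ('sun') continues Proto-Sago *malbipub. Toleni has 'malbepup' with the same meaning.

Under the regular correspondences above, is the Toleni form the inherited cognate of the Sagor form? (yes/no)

no

Derive the expected Toleni reflex of *malbipub:
Toleni: *malbipub
  malbipub → malbipup   [final devoicing]
  malbipup → malbepup   [vowel merger]
  malbepup → malbebup   [intervocalic voicing]
  giving Toleni malbebup.
The regular Toleni reflex would be 'malbebup', but the attested form is 'malbepup'. The correspondence is irregular, so they are not cognates (the Toleni form has a different source).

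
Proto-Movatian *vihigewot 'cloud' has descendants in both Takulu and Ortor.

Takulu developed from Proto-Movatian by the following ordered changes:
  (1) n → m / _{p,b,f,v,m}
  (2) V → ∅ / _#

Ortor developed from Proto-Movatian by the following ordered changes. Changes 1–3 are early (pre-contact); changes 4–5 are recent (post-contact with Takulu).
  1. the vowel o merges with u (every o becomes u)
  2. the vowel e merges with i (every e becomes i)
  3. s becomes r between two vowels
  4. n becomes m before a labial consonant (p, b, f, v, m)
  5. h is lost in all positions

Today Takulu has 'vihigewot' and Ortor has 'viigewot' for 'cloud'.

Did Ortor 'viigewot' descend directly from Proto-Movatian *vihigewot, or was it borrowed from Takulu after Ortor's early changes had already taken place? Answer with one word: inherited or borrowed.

borrowed

If inherited, *vihigewot would pass through all of Ortor's changes:
Ortor: *vihigewot
  vihigewot → vihigewut   [vowel merger]
  vihigewut → vihigiwut   [vowel merger]
  vihigiwut (rule 3 does not apply)
  vihigiwut (rule 4 does not apply)
  vihigiwut → viigiwut   [h-loss]
  giving Ortor viigiwut.
If borrowed from Takulu 'vihigewot' after the early changes, it would undergo only the recent ones:
  rule 4 (nasal place assimilation): no change (vihigewot)
  rule 5 (h-loss): vihigewot → viigewot
  ⇒ as a loan: viigewot
Ortor 'viigewot' matches the loan outcome 'viigewot', not the inherited 'viigiwut' — it skipped the early Ortor changes, so it was borrowed from Takulu.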